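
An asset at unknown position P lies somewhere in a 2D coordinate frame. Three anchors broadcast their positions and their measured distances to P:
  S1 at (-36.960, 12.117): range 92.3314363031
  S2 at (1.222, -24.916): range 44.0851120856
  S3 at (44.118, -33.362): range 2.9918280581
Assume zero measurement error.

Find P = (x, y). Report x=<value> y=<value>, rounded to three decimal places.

eq1: (x + 36.960)² + (y − 12.117)² = 92.3314363031²
eq2: (x − 1.222)² + (y + 24.916)² = 44.0851120856²
eq3: (x − 44.118)² + (y + 33.362)² = 2.9918280581²
eq1−eq3, eq1−eq2 (x²,y² cancel):
  162.156·x − 90.958·y = 10062.700774
  76.364·x − 74.066·y = 5691.034073
det = 162.156·-74.066 − -90.958·76.364 = -5064.329584
x = (10062.700774·-74.066 − -90.958·5691.034073) / -5064.329584 = 44.953417
y = (162.156·5691.034073 − 10062.700774·76.364) / -5064.329584 = -30.489177

x=44.953 y=-30.489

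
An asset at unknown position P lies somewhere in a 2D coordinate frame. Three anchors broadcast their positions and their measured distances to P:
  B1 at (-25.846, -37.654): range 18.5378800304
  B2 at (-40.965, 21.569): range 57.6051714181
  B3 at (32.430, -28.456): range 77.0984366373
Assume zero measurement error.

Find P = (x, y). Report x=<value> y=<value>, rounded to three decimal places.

eq1: (x + 25.846)² + (y + 37.654)² = 18.5378800304²
eq2: (x + 40.965)² + (y − 21.569)² = 57.6051714181²
eq3: (x − 32.430)² + (y + 28.456)² = 77.0984366373²
eq3−eq1, eq3−eq2 (x²,y² cancel):
  -116.552·x − 18.396·y = 5824.906532
  -146.790·x + 100.050·y = 2907.717308
det = -116.552·100.050 − -18.396·-146.790 = -14361.376440
x = (5824.906532·100.050 − -18.396·2907.717308) / -14361.376440 = -44.304407
y = (-116.552·2907.717308 − 5824.906532·-146.790) / -14361.376440 = -35.939296

x=-44.304 y=-35.939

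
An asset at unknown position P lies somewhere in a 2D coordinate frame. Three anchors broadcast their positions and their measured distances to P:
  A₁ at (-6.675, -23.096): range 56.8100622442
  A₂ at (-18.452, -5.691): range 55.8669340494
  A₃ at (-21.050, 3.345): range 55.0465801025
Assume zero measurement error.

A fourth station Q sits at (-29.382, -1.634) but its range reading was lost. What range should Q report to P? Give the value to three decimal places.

eq1: (x + 6.675)² + (y + 23.096)² = 56.8100622442²
eq2: (x + 18.452)² + (y + 5.691)² = 55.8669340494²
eq3: (x + 21.050)² + (y − 3.345)² = 55.0465801025²
eq2−eq1, eq2−eq3 (x²,y² cancel):
  23.554·x − 34.810·y = 98.848204
  -5.196·x + 18.072·y = 172.416079
det = 23.554·18.072 − -34.810·-5.196 = 244.795128
x = (98.848204·18.072 − -34.810·172.416079) / 244.795128 = 31.815129
y = (23.554·172.416079 − 98.848204·-5.196) / 244.795128 = 18.687887
|P − Q| = √((31.815129 − -29.382)² + (18.687887 − -1.634)²) = 64.483080

64.483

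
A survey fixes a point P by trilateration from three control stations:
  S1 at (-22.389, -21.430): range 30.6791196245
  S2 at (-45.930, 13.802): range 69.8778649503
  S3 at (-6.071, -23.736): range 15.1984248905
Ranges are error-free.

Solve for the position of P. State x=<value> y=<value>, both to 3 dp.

eq1: (x + 22.389)² + (y + 21.430)² = 30.6791196245²
eq2: (x + 45.930)² + (y − 13.802)² = 69.8778649503²
eq3: (x + 6.071)² + (y + 23.736)² = 15.1984248905²
eq2−eq3, eq2−eq1 (x²,y² cancel):
  79.718·x − 75.076·y = 2952.118524
  47.082·x − 70.464·y = 2602.159746
det = 79.718·-70.464 − -75.076·47.082 = -2082.520920
x = (2952.118524·-70.464 − -75.076·2602.159746) / -2082.520920 = 6.078371
y = (79.718·2602.159746 − 2952.118524·47.082) / -2082.520920 = -32.867534

x=6.078 y=-32.868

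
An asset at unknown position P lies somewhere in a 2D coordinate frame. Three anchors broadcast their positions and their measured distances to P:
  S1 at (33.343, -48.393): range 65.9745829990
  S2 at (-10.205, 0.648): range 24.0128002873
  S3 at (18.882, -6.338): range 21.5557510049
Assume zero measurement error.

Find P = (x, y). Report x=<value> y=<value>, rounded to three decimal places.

x=10.158 y=13.374

eq1: (x − 33.343)² + (y + 48.393)² = 65.9745829990²
eq2: (x + 10.205)² + (y − 0.648)² = 24.0128002873²
eq3: (x − 18.882)² + (y + 6.338)² = 21.5557510049²
eq1−eq3, eq1−eq2 (x²,y² cancel):
  -28.922·x + 84.110·y = 831.057271
  -87.096·x + 98.082·y = 426.954855
det = -28.922·98.082 − 84.110·-87.096 = 4488.916956
x = (831.057271·98.082 − 84.110·426.954855) / 4488.916956 = 10.158483
y = (-28.922·426.954855 − 831.057271·-87.096) / 4488.916956 = 13.373688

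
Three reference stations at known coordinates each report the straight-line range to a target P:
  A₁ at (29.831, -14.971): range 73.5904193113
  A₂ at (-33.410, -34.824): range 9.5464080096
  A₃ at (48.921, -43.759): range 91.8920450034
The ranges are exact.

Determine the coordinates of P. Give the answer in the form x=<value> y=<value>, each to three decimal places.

x=-42.046 y=-30.756

eq1: (x − 29.831)² + (y + 14.971)² = 73.5904193113²
eq2: (x + 33.410)² + (y + 34.824)² = 9.5464080096²
eq3: (x − 48.921)² + (y + 43.759)² = 91.8920450034²
eq2−eq3, eq2−eq1 (x²,y² cancel):
  164.662·x − 17.870·y = -6373.838783
  126.482·x + 39.706·y = -6539.335583
det = 164.662·39.706 − -17.870·126.482 = 8798.302712
x = (-6373.838783·39.706 − -17.870·-6539.335583) / 8798.302712 = -42.046470
y = (164.662·-6539.335583 − -6373.838783·126.482) / 8798.302712 = -30.756409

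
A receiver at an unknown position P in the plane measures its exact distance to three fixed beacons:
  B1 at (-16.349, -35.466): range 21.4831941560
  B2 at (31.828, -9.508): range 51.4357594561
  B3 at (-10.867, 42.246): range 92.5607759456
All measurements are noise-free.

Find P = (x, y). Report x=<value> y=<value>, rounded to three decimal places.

x=-0.263 y=-49.705

eq1: (x + 16.349)² + (y + 35.466)² = 21.4831941560²
eq2: (x − 31.828)² + (y + 9.508)² = 51.4357594561²
eq3: (x + 10.867)² + (y − 42.246)² = 92.5607759456²
eq3−eq2, eq3−eq1 (x²,y² cancel):
  85.390·x − 103.508·y = 5122.467336
  -10.964·x − 155.424·y = 7728.280365
det = 85.390·-155.424 − -103.508·-10.964 = -14406.517072
x = (5122.467336·-155.424 − -103.508·7728.280365) / -14406.517072 = -0.262692
y = (85.390·7728.280365 − 5122.467336·-10.964) / -14406.517072 = -49.705324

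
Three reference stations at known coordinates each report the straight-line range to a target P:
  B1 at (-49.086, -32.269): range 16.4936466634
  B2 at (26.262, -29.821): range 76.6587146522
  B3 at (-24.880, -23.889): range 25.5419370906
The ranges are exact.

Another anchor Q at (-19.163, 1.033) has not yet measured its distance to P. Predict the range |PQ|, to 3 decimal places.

eq1: (x + 49.086)² + (y + 32.269)² = 16.4936466634²
eq2: (x − 26.262)² + (y + 29.821)² = 76.6587146522²
eq3: (x + 24.880)² + (y + 23.889)² = 25.5419370906²
eq1−eq3, eq1−eq2 (x²,y² cancel):
  48.412·x + 16.760·y = -2641.375206
  150.696·x + 4.896·y = -7476.257224
det = 48.412·4.896 − 16.760·150.696 = -2288.639808
x = (-2641.375206·4.896 − 16.760·-7476.257224) / -2288.639808 = -49.098988
y = (48.412·-7476.257224 − -2641.375206·150.696) / -2288.639808 = -15.775358
|P − Q| = √((-49.098988 − -19.163)² + (-15.775358 − 1.033)²) = 34.331972

34.332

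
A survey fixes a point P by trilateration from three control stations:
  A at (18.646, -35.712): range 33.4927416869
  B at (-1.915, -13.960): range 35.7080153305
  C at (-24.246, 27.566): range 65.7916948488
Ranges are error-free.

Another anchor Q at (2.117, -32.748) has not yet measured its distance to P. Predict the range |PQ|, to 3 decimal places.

eq1: (x − 18.646)² + (y + 35.712)² = 33.4927416869²
eq2: (x + 1.915)² + (y + 13.960)² = 35.7080153305²
eq3: (x + 24.246)² + (y − 27.566)² = 65.7916948488²
eq1−eq2, eq1−eq3 (x²,y² cancel):
  -41.122·x + 43.504·y = -1577.770048
  -85.784·x + 126.556·y = -3482.050753
det = -41.122·126.556 − 43.504·-85.784 = -1472.288696
x = (-1577.770048·126.556 − 43.504·-3482.050753) / -1472.288696 = 32.733478
y = (-41.122·-3482.050753 − -1577.770048·-85.784) / -1472.288696 = -5.326038
|P − Q| = √((32.733478 − 2.117)² + (-5.326038 − -32.748)²) = 41.101493

41.101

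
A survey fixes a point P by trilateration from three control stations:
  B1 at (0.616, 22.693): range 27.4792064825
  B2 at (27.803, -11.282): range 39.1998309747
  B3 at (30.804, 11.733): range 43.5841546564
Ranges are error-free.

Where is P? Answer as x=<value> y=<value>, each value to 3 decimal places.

eq1: (x − 0.616)² + (y − 22.693)² = 27.4792064825²
eq2: (x − 27.803)² + (y + 11.282)² = 39.1998309747²
eq3: (x − 30.804)² + (y − 11.733)² = 43.5841546564²
eq3−eq2, eq3−eq1 (x²,y² cancel):
  -6.002·x − 46.030·y = 176.692417
  -60.376·x + 21.920·y = 573.273748
det = -6.002·21.920 − -46.030·-60.376 = -2910.671120
x = (176.692417·21.920 − -46.030·573.273748) / -2910.671120 = -10.396533
y = (-6.002·573.273748 − 176.692417·-60.376) / -2910.671120 = -2.482999

x=-10.397 y=-2.483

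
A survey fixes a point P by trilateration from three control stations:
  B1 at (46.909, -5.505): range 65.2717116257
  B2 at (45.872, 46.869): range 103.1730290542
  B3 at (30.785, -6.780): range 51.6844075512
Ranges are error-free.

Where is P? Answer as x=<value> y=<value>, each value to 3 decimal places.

eq1: (x − 46.909)² + (y + 5.505)² = 65.2717116257²
eq2: (x − 45.872)² + (y − 46.869)² = 103.1730290542²
eq3: (x − 30.785)² + (y + 6.780)² = 51.6844075512²
eq3−eq1, eq3−eq2 (x²,y² cancel):
  32.248·x + 2.550·y = -352.043674
  30.174·x + 107.298·y = -4666.137020
det = 32.248·107.298 − 2.550·30.174 = 3383.202204
x = (-352.043674·107.298 − 2.550·-4666.137020) / 3383.202204 = -7.648060
y = (32.248·-4666.137020 − -352.043674·30.174) / 3383.202204 = -41.336879

x=-7.648 y=-41.337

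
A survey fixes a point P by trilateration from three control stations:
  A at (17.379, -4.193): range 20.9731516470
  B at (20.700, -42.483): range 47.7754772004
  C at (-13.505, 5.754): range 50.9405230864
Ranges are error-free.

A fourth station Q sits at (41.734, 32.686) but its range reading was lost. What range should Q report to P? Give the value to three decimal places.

eq1: (x − 17.379)² + (y + 4.193)² = 20.9731516470²
eq2: (x − 20.700)² + (y + 42.483)² = 47.7754772004²
eq3: (x + 13.505)² + (y − 5.754)² = 50.9405230864²
eq1−eq2, eq1−eq3 (x²,y² cancel):
  6.642·x − 76.580·y = 71.061267
  -61.768·x + 19.894·y = -2259.181151
det = 6.642·19.894 − -76.580·-61.768 = -4598.057492
x = (71.061267·19.894 − -76.580·-2259.181151) / -4598.057492 = 37.318890
y = (6.642·-2259.181151 − 71.061267·-61.768) / -4598.057492 = 2.308838
|P − Q| = √((37.318890 − 41.734)² + (2.308838 − 32.686)²) = 30.696338

30.696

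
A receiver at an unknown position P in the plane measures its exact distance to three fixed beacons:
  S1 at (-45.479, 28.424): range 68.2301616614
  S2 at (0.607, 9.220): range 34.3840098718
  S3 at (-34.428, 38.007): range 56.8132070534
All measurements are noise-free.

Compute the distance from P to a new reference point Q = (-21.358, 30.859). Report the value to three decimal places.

43.988

eq1: (x + 45.479)² + (y − 28.424)² = 68.2301616614²
eq2: (x − 0.607)² + (y − 9.220)² = 34.3840098718²
eq3: (x + 34.428)² + (y − 38.007)² = 56.8132070534²
eq1−eq3, eq1−eq2 (x²,y² cancel):
  22.102·x + 19.166·y = 1181.170481
  92.172·x − 38.408·y = 682.208457
det = 22.102·-38.408 − 19.166·92.172 = -2615.462168
x = (1181.170481·-38.408 − 19.166·682.208457) / -2615.462168 = 22.344656
y = (22.102·682.208457 − 1181.170481·92.172) / -2615.462168 = 35.860841
|P − Q| = √((22.344656 − -21.358)² + (35.860841 − 30.859)²) = 43.987960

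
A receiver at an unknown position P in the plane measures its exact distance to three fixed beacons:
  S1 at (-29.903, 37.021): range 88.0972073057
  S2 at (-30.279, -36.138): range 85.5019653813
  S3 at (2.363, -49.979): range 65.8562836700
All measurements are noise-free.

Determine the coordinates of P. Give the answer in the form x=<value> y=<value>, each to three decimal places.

eq1: (x + 29.903)² + (y − 37.021)² = 88.0972073057²
eq2: (x + 30.279)² + (y + 36.138)² = 85.5019653813²
eq3: (x − 2.363)² + (y + 49.979)² = 65.8562836700²
eq2−eq3, eq2−eq1 (x²,y² cancel):
  65.284·x − 27.682·y = 3254.247310
  0.752·x + 146.318·y = -408.560886
det = 65.284·146.318 − -27.682·0.752 = 9573.041176
x = (3254.247310·146.318 − -27.682·-408.560886) / 9573.041176 = 48.557733
y = (65.284·-408.560886 − 3254.247310·0.752) / 9573.041176 = -3.041842

x=48.558 y=-3.042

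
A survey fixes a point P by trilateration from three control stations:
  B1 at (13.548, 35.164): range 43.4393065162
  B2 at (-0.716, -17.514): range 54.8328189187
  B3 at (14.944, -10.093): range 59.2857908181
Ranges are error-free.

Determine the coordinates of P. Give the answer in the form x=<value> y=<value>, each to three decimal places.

x=-29.476 y=29.171

eq1: (x − 13.548)² + (y − 35.164)² = 43.4393065162²
eq2: (x + 0.716)² + (y + 17.514)² = 54.8328189187²
eq3: (x − 14.944)² + (y + 10.093)² = 59.2857908181²
eq1−eq2, eq1−eq3 (x²,y² cancel):
  -28.528·x − 105.356·y = -2232.467028
  2.792·x − 90.514·y = -2722.695057
det = -28.528·-90.514 − -105.356·2.792 = 2876.337344
x = (-2232.467028·-90.514 − -105.356·-2722.695057) / 2876.337344 = -29.475938
y = (-28.528·-2722.695057 − -2232.467028·2.792) / 2876.337344 = 29.171158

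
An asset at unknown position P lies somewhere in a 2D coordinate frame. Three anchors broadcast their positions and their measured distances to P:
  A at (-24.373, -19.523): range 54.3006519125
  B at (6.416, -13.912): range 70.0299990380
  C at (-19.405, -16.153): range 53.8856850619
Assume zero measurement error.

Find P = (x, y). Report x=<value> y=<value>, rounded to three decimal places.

eq1: (x + 24.373)² + (y + 19.523)² = 54.3006519125²
eq2: (x − 6.416)² + (y + 13.912)² = 70.0299990380²
eq3: (x + 19.405)² + (y + 16.153)² = 53.8856850619²
eq1−eq3, eq1−eq2 (x²,y² cancel):
  9.936·x + 6.740·y = -292.823480
  61.578·x + 11.222·y = -2696.121825
det = 9.936·11.222 − 6.740·61.578 = -303.533928
x = (-292.823480·11.222 − 6.740·-2696.121825) / -303.533928 = -49.041621
y = (9.936·-2696.121825 − -292.823480·61.578) / -303.533928 = 28.850752

x=-49.042 y=28.851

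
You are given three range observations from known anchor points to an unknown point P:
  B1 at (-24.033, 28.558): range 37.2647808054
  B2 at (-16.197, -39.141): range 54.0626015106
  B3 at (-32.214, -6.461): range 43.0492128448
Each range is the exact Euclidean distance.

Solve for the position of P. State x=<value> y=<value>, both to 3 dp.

x=7.856 y=9.276

eq1: (x + 24.033)² + (y − 28.558)² = 37.2647808054²
eq2: (x + 16.197)² + (y + 39.141)² = 54.0626015106²
eq3: (x + 32.214)² + (y + 6.461)² = 43.0492128448²
eq1−eq3, eq1−eq2 (x²,y² cancel):
  -16.362·x − 70.038·y = -778.228974
  15.672·x − 135.398·y = -1132.884757
det = -16.362·-135.398 − -70.038·15.672 = 3313.017612
x = (-778.228974·-135.398 − -70.038·-1132.884757) / 3313.017612 = 7.855577
y = (-16.362·-1132.884757 − -778.228974·15.672) / 3313.017612 = 9.276336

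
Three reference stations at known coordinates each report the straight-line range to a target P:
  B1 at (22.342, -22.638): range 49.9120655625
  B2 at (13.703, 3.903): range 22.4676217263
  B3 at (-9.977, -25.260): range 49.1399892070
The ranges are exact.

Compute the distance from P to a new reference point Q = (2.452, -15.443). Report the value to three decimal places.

eq1: (x − 22.342)² + (y + 22.638)² = 49.9120655625²
eq2: (x − 13.703)² + (y − 3.903)² = 22.4676217263²
eq3: (x + 9.977)² + (y + 25.260)² = 49.1399892070²
eq3−eq2, eq3−eq1 (x²,y² cancel):
  47.360·x + 58.326·y = 1375.342002
  64.638·x + 5.244·y = 197.560130
det = 47.360·5.244 − 58.326·64.638 = -3521.720148
x = (1375.342002·5.244 − 58.326·197.560130) / -3521.720148 = 1.224004
y = (47.360·197.560130 − 1375.342002·64.638) / -3521.720148 = 22.586380
|P − Q| = √((1.224004 − 2.452)² + (22.586380 − -15.443)²) = 38.049201

38.049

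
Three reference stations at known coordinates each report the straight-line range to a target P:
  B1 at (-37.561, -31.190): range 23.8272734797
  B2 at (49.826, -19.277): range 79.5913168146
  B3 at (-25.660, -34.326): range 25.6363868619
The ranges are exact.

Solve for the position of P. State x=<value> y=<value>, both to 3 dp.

x=-29.089 y=-8.920

eq1: (x + 37.561)² + (y + 31.190)² = 23.8272734797²
eq2: (x − 49.826)² + (y + 19.277)² = 79.5913168146²
eq3: (x + 25.660)² + (y + 34.326)² = 25.6363868619²
eq3−eq1, eq3−eq2 (x²,y² cancel):
  -23.802·x + 6.272·y = 636.420315
  150.972·x + 30.098·y = -4660.030252
det = -23.802·30.098 − 6.272·150.972 = -1663.288980
x = (636.420315·30.098 − 6.272·-4660.030252) / -1663.288980 = -29.088564
y = (-23.802·-4660.030252 − 636.420315·150.972) / -1663.288980 = -8.919913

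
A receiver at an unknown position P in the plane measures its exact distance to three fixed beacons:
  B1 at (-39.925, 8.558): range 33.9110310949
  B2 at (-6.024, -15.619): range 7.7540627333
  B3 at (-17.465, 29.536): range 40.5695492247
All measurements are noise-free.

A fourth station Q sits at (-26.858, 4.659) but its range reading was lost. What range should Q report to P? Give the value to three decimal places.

eq1: (x + 39.925)² + (y − 8.558)² = 33.9110310949²
eq2: (x + 6.024)² + (y + 15.619)² = 7.7540627333²
eq3: (x + 17.465)² + (y − 29.536)² = 40.5695492247²
eq2−eq3, eq2−eq1 (x²,y² cancel):
  -22.882·x + 90.310·y = -688.603051
  -67.802·x + 48.354·y = 297.170711
det = -22.882·48.354 − 90.310·-67.802 = 5016.762392
x = (-688.603051·48.354 − 90.310·297.170711) / 5016.762392 = -11.986655
y = (-22.882·297.170711 − -688.603051·-67.802) / 5016.762392 = -10.661961
|P − Q| = √((-11.986655 − -26.858)² + (-10.661961 − 4.659)²) = 21.351551

21.352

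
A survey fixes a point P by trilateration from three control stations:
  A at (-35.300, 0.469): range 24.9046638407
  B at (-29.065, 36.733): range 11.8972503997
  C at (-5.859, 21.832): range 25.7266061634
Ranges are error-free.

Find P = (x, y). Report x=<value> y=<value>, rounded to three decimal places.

x=-31.382 y=25.064

eq1: (x + 35.300)² + (y − 0.469)² = 24.9046638407²
eq2: (x + 29.065)² + (y − 36.733)² = 11.8972503997²
eq3: (x + 5.859)² + (y − 21.832)² = 25.7266061634²
eq2−eq1, eq2−eq3 (x²,y² cancel):
  -12.470·x − 72.528·y = -1426.475267
  46.412·x − 29.802·y = -2203.437107
det = -12.470·-29.802 − -72.528·46.412 = 3737.800476
x = (-1426.475267·-29.802 − -72.528·-2203.437107) / 3737.800476 = -31.381844
y = (-12.470·-2203.437107 − -1426.475267·46.412) / 3737.800476 = 25.063518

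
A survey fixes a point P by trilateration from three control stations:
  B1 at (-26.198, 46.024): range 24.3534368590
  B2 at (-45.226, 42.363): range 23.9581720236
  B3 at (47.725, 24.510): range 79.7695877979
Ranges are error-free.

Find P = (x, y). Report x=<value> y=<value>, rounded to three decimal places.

x=-32.016 y=22.376

eq1: (x + 26.198)² + (y − 46.024)² = 24.3534368590²
eq2: (x + 45.226)² + (y − 42.363)² = 23.9581720236²
eq3: (x − 47.725)² + (y − 24.510)² = 79.7695877979²
eq2−eq3, eq2−eq1 (x²,y² cancel):
  185.902·x − 35.706·y = -6750.792251
  38.056·x + 7.322·y = -1054.566945
det = 185.902·7.322 − -35.706·38.056 = 2720.001980
x = (-6750.792251·7.322 − -35.706·-1054.566945) / 2720.001980 = -32.016031
y = (185.902·-1054.566945 − -6750.792251·38.056) / 2720.001980 = 22.375736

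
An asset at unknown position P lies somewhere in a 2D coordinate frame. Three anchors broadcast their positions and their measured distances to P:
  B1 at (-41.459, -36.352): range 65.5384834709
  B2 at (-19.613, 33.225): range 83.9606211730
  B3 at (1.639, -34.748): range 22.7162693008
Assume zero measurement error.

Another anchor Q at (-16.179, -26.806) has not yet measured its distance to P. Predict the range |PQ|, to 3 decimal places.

eq1: (x + 41.459)² + (y + 36.352)² = 65.5384834709²
eq2: (x + 19.613)² + (y − 33.225)² = 83.9606211730²
eq3: (x − 1.639)² + (y + 34.748)² = 22.7162693008²
eq1−eq2, eq1−eq3 (x²,y² cancel):
  43.692·x + 139.154·y = -4305.839283
  86.196·x + 3.208·y = 1949.057165
det = 43.692·3.208 − 139.154·86.196 = -11854.354248
x = (-4305.839283·3.208 − 139.154·1949.057165) / -11854.354248 = 24.044518
y = (43.692·1949.057165 − -4305.839283·86.196) / -11854.354248 = -38.492550
|P − Q| = √((24.044518 − -16.179)² + (-38.492550 − -26.806)²) = 41.886834

41.887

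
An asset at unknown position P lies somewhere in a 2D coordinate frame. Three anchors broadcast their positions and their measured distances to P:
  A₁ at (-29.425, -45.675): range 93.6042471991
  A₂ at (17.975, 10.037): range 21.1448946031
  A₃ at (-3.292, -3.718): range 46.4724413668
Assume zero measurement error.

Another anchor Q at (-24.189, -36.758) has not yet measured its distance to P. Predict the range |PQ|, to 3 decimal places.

83.593

eq1: (x + 29.425)² + (y + 45.675)² = 93.6042471991²
eq2: (x − 17.975)² + (y − 10.037)² = 21.1448946031²
eq3: (x + 3.292)² + (y + 3.718)² = 46.4724413668²
eq1−eq2, eq1−eq3 (x²,y² cancel):
  94.800·x + 111.424·y = 5786.454270
  52.266·x + 83.914·y = 3674.691825
det = 94.800·83.914 − 111.424·52.266 = 2131.360416
x = (5786.454270·83.914 − 111.424·3674.691825) / 2131.360416 = 35.712243
y = (94.800·3674.691825 − 5786.454270·52.266) / 2131.360416 = 21.547724
|P − Q| = √((35.712243 − -24.189)² + (21.547724 − -36.758)²) = 83.592562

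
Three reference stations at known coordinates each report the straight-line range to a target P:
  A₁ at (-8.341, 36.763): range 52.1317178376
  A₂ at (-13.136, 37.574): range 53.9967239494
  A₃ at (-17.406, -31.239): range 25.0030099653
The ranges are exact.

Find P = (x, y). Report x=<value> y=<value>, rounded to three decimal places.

eq1: (x + 8.341)² + (y − 36.763)² = 52.1317178376²
eq2: (x + 13.136)² + (y − 37.574)² = 53.9967239494²
eq3: (x + 17.406)² + (y + 31.239)² = 25.0030099653²
eq2−eq1, eq2−eq3 (x²,y² cancel):
  9.590·x − 1.622·y = 34.660671
  -8.540·x − 137.626·y = 1984.979675
det = 9.590·-137.626 − -1.622·-8.540 = -1333.685220
x = (34.660671·-137.626 − -1.622·1984.979675) / -1333.685220 = 1.162622
y = (9.590·1984.979675 − 34.660671·-8.540) / -1333.685220 = -14.495142

x=1.163 y=-14.495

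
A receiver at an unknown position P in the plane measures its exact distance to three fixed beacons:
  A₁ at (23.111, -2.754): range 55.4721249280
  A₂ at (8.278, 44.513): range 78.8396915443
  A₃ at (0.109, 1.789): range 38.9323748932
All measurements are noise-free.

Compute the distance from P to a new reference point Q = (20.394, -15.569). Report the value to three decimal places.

eq1: (x − 23.111)² + (y + 2.754)² = 55.4721249280²
eq2: (x − 8.278)² + (y − 44.513)² = 78.8396915443²
eq3: (x − 0.109)² + (y − 1.789)² = 38.9323748932²
eq3−eq1, eq3−eq2 (x²,y² cancel):
  46.004·x − 9.086·y = -1022.936394
  16.338·x + 85.448·y = -2653.247097
det = 46.004·85.448 − -9.086·16.338 = 4079.396860
x = (-1022.936394·85.448 − -9.086·-2653.247097) / 4079.396860 = -27.336216
y = (46.004·-2653.247097 − -1022.936394·16.338) / 4079.396860 = -25.824221
|P − Q| = √((-27.336216 − 20.394)² + (-25.824221 − -15.569)²) = 48.819494

48.819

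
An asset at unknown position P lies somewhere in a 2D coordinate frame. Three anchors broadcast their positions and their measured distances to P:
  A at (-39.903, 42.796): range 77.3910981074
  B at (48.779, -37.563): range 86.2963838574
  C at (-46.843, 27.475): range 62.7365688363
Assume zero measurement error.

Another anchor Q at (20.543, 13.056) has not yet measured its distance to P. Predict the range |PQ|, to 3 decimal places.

75.046

eq1: (x + 39.903)² + (y − 42.796)² = 77.3910981074²
eq2: (x − 48.779)² + (y + 37.563)² = 86.2963838574²
eq3: (x + 46.843)² + (y − 27.475)² = 62.7365688363²
eq1−eq2, eq1−eq3 (x²,y² cancel):
  177.364·x − 160.718·y = -1091.061016
  -13.880·x − 30.642·y = 1578.900246
det = 177.364·-30.642 − -160.718·-13.880 = -7665.553528
x = (-1091.061016·-30.642 − -160.718·1578.900246) / -7665.553528 = -37.465002
y = (177.364·1578.900246 − -1091.061016·-13.880) / -7665.553528 = -34.556687
|P − Q| = √((-37.465002 − 20.543)² + (-34.556687 − 13.056)²) = 75.045961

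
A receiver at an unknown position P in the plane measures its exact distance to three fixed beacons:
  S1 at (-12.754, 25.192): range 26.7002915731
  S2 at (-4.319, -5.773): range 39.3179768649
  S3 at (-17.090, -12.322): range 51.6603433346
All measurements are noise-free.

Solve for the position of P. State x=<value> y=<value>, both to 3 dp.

x=13.643 y=29.202

eq1: (x + 12.754)² + (y − 25.192)² = 26.7002915731²
eq2: (x + 4.319)² + (y + 5.773)² = 39.3179768649²
eq3: (x + 17.090)² + (y + 12.322)² = 51.6603433346²
eq2−eq3, eq2−eq1 (x²,y² cancel):
  -25.542·x − 13.098·y = -730.969275
  -16.870·x + 61.930·y = 1578.317825
det = -25.542·61.930 − -13.098·-16.870 = -1802.779320
x = (-730.969275·61.930 − -13.098·1578.317825) / -1802.779320 = 13.643445
y = (-25.542·1578.317825 − -730.969275·-16.870) / -1802.779320 = 29.202047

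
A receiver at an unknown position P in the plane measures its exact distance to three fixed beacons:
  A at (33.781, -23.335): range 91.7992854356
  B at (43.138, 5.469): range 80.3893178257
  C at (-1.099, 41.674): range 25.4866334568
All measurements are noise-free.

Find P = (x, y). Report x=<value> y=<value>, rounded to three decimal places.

x=-26.186 y=46.171

eq1: (x − 33.781)² + (y + 23.335)² = 91.7992854356²
eq2: (x − 43.138)² + (y − 5.469)² = 80.3893178257²
eq3: (x + 1.099)² + (y − 41.674)² = 25.4866334568²
eq3−eq1, eq3−eq2 (x²,y² cancel):
  69.760·x − 130.018·y = -7829.792213
  88.474·x − 72.410·y = -5660.007008
det = 69.760·-72.410 − -130.018·88.474 = 6451.890932
x = (-7829.792213·-72.410 − -130.018·-5660.007008) / 6451.890932 = -26.185740
y = (69.760·-5660.007008 − -7829.792213·88.474) / 6451.890932 = 46.171107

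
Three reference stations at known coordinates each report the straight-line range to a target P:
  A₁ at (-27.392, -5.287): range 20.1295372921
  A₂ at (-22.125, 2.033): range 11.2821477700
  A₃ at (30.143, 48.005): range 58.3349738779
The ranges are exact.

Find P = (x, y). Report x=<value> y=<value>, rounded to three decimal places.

eq1: (x + 27.392)² + (y + 5.287)² = 20.1295372921²
eq2: (x + 22.125)² + (y − 2.033)² = 11.2821477700²
eq3: (x − 30.143)² + (y − 48.005)² = 58.3349738779²
eq3−eq1, eq3−eq2 (x²,y² cancel):
  -115.070·x − 106.584·y = 562.964465
  -104.536·x − 91.944·y = 556.250559
det = -115.070·-91.944 − -106.584·-104.536 = -561.868944
x = (562.964465·-91.944 − -106.584·556.250559) / -561.868944 = -13.394947
y = (-115.070·556.250559 − 562.964465·-104.536) / -561.868944 = 9.179540

x=-13.395 y=9.180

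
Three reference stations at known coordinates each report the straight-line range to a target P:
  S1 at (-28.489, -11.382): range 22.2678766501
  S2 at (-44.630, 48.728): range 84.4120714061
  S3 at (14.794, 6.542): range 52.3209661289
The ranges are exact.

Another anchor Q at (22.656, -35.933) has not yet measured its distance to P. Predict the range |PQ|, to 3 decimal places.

43.257

eq1: (x + 28.489)² + (y + 11.382)² = 22.2678766501²
eq2: (x + 44.630)² + (y − 48.728)² = 84.4120714061²
eq3: (x − 14.794)² + (y − 6.542)² = 52.3209661289²
eq1−eq3, eq1−eq2 (x²,y² cancel):
  86.566·x + 35.848·y = -2921.138011
  -32.282·x + 120.220·y = -3204.457630
det = 86.566·120.220 − 35.848·-32.282 = 11564.209656
x = (-2921.138011·120.220 − 35.848·-3204.457630) / 11564.209656 = -20.434238
y = (86.566·-3204.457630 − -2921.138011·-32.282) / 11564.209656 = -32.142037
|P − Q| = √((-20.434238 − 22.656)² + (-32.142037 − -35.933)²) = 43.256676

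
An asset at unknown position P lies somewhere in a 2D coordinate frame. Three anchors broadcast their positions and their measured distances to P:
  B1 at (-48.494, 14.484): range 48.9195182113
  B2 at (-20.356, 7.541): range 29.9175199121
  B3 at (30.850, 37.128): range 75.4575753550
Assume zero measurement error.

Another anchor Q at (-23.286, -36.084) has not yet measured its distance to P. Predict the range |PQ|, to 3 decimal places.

eq1: (x + 48.494)² + (y − 14.484)² = 48.9195182113²
eq2: (x + 20.356)² + (y − 7.541)² = 29.9175199121²
eq3: (x − 30.850)² + (y − 37.128)² = 75.4575753550²
eq2−eq3, eq2−eq1 (x²,y² cancel):
  102.412·x + 59.174·y = -2939.810214
  -56.276·x + 13.886·y = 592.159611
det = 102.412·13.886 − 59.174·-56.276 = 4752.169056
x = (-2939.810214·13.886 − 59.174·592.159611) / 4752.169056 = -15.963796
y = (102.412·592.159611 − -2939.810214·-56.276) / 4752.169056 = -22.052353
|P − Q| = √((-15.963796 − -23.286)² + (-22.052353 − -36.084)²) = 15.827248

15.827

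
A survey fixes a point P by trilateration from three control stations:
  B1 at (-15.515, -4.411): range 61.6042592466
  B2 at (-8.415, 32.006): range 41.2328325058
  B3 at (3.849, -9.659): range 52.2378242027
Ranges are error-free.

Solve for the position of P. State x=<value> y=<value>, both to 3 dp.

x=32.777 y=33.838

eq1: (x + 15.515)² + (y + 4.411)² = 61.6042592466²
eq2: (x + 8.415)² + (y − 32.006)² = 41.2328325058²
eq3: (x − 3.849)² + (y + 9.659)² = 52.2378242027²
eq2−eq3, eq2−eq1 (x²,y² cancel):
  24.528·x − 83.330·y = -2015.728980
  -14.200·x − 72.834·y = -2929.962396
det = 24.528·-72.834 − -83.330·-14.200 = -2969.758352
x = (-2015.728980·-72.834 − -83.330·-2929.962396) / -2969.758352 = 32.777132
y = (24.528·-2929.962396 − -2015.728980·-14.200) / -2969.758352 = 33.837591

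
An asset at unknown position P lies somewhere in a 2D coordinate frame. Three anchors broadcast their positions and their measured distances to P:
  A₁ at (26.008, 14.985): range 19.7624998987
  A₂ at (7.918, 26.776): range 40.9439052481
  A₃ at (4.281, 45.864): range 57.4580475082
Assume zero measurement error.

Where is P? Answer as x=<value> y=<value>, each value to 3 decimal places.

x=38.895 y=0.002

eq1: (x − 26.008)² + (y − 14.985)² = 19.7624998987²
eq2: (x − 7.918)² + (y − 26.776)² = 40.9439052481²
eq3: (x − 4.281)² + (y − 45.864)² = 57.4580475082²
eq2−eq1, eq2−eq3 (x²,y² cancel):
  36.180·x − 23.582·y = 1407.164364
  -7.274·x + 38.176·y = -282.839289
det = 36.180·38.176 − -23.582·-7.274 = 1209.672212
x = (1407.164364·38.176 − -23.582·-282.839289) / 1209.672212 = 38.894826
y = (36.180·-282.839289 − 1407.164364·-7.274) / 1209.672212 = 0.002139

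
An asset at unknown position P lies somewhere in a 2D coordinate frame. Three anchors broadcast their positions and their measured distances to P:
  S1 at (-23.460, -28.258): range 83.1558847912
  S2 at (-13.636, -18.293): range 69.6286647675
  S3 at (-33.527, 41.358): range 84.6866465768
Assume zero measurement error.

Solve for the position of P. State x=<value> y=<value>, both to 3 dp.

x=47.162 y=15.645

eq1: (x + 23.460)² + (y + 28.258)² = 83.1558847912²
eq2: (x + 13.636)² + (y + 18.293)² = 69.6286647675²
eq3: (x + 33.527)² + (y − 41.358)² = 84.6866465768²
eq2−eq3, eq2−eq1 (x²,y² cancel):
  -39.782·x + 119.302·y = -9.707603
  -19.648·x − 19.930·y = -1238.438399
det = -39.782·-19.930 − 119.302·-19.648 = 3136.900956
x = (-9.707603·-19.930 − 119.302·-1238.438399) / 3136.900956 = 47.161722
y = (-39.782·-1238.438399 − -9.707603·-19.648) / 3136.900956 = 15.645002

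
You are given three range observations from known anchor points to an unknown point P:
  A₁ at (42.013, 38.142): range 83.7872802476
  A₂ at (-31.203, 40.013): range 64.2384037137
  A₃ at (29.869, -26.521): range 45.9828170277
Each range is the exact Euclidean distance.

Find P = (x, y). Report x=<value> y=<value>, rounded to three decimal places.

eq1: (x − 42.013)² + (y − 38.142)² = 83.7872802476²
eq2: (x + 31.203)² + (y − 40.013)² = 64.2384037137²
eq3: (x − 29.869)² + (y + 26.521)² = 45.9828170277²
eq1−eq3, eq1−eq2 (x²,y² cancel):
  -24.288·x − 129.326·y = 3281.505138
  -146.432·x + 3.742·y = 2248.498865
det = -24.288·3.742 − -129.326·-146.432 = -19028.350528
x = (3281.505138·3.742 − -129.326·2248.498865) / -19028.350528 = -15.927222
y = (-24.288·2248.498865 − 3281.505138·-146.432) / -19028.350528 = -22.382698

x=-15.927 y=-22.383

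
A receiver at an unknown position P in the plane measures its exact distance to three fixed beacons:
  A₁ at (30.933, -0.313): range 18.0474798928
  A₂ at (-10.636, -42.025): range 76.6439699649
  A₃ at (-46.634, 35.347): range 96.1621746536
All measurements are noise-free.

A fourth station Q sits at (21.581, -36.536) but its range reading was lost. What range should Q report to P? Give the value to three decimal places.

52.205

eq1: (x − 30.933)² + (y + 0.313)² = 18.0474798928²
eq2: (x + 10.636)² + (y + 42.025)² = 76.6439699649²
eq3: (x + 46.634)² + (y − 35.347)² = 96.1621746536²
eq2−eq3, eq2−eq1 (x²,y² cancel):
  -71.996·x + 154.744·y = -1827.950458
  83.138·x + 83.424·y = 4626.309939
det = -71.996·83.424 − 154.744·83.138 = -18871.300976
x = (-1827.950458·83.424 − 154.744·4626.309939) / -18871.300976 = 46.016363
y = (-71.996·4626.309939 − -1827.950458·83.138) / -18871.300976 = 9.596777
|P − Q| = √((46.016363 − 21.581)² + (9.596777 − -36.536)²) = 52.204598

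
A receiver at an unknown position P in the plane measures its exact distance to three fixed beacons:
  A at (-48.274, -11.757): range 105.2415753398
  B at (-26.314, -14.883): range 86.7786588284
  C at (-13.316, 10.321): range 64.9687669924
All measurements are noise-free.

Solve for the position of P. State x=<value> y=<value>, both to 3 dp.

eq1: (x + 48.274)² + (y + 11.757)² = 105.2415753398²
eq2: (x + 26.314)² + (y + 14.883)² = 86.7786588284²
eq3: (x + 13.316)² + (y − 10.321)² = 64.9687669924²
eq3−eq2, eq3−eq1 (x²,y² cancel):
  -25.996·x − 50.408·y = -2679.503556
  -69.916·x − 44.156·y = -4670.081267
det = -25.996·-44.156 − -50.408·-69.916 = -2376.446352
x = (-2679.503556·-44.156 − -50.408·-4670.081267) / -2376.446352 = 49.272435
y = (-25.996·-4670.081267 − -2679.503556·-69.916) / -2376.446352 = 27.745940

x=49.272 y=27.746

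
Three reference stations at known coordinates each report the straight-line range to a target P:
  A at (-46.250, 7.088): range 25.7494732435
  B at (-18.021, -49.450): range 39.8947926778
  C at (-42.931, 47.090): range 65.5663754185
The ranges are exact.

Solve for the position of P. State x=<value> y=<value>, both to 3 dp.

x=-43.165 y=-18.476

eq1: (x + 46.250)² + (y − 7.088)² = 25.7494732435²
eq2: (x + 18.021)² + (y + 49.450)² = 39.8947926778²
eq3: (x + 42.931)² + (y − 47.090)² = 65.5663754185²
eq3−eq2, eq3−eq1 (x²,y² cancel):
  49.820·x − 193.080·y = 1416.875183
  -6.638·x − 80.004·y = 1764.677596
det = 49.820·-80.004 − -193.080·-6.638 = -5267.464320
x = (1416.875183·-80.004 − -193.080·1764.677596) / -5267.464320 = -43.164653
y = (49.820·1764.677596 − 1416.875183·-6.638) / -5267.464320 = -18.475959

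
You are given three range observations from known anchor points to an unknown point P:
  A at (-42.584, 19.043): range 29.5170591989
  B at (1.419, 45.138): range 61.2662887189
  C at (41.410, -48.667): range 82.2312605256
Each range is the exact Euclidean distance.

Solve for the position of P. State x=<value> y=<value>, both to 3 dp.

eq1: (x + 42.584)² + (y − 19.043)² = 29.5170591989²
eq2: (x − 1.419)² + (y − 45.138)² = 61.2662887189²
eq3: (x − 41.410)² + (y + 48.667)² = 82.2312605256²
eq3−eq1, eq3−eq2 (x²,y² cancel):
  -167.988·x + 135.420·y = 3983.491340
  -79.982·x + 187.610·y = 964.609690
det = -167.988·187.610 − 135.420·-79.982 = -20685.066240
x = (3983.491340·187.610 − 135.420·964.609690) / -20685.066240 = -29.814522
y = (-167.988·964.609690 − 3983.491340·-79.982) / -20685.066240 = -7.568975

x=-29.815 y=-7.569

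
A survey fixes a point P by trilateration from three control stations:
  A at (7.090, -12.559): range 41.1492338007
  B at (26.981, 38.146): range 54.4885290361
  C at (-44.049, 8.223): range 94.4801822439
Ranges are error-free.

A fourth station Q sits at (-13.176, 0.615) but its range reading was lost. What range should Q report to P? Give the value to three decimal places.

eq1: (x − 7.090)² + (y + 12.559)² = 41.1492338007²
eq2: (x − 26.981)² + (y − 38.146)² = 54.4885290361²
eq3: (x + 44.049)² + (y − 8.223)² = 94.4801822439²
eq3−eq1, eq3−eq2 (x²,y² cancel):
  102.278·x − 41.564·y = 5433.309845
  142.060·x + 59.846·y = 6132.664587
det = 102.278·59.846 − -41.564·142.060 = 12025.511028
x = (5433.309845·59.846 − -41.564·6132.664587) / 12025.511028 = 48.235782
y = (102.278·6132.664587 − 5433.309845·142.060) / 12025.511028 = -12.026044
|P − Q| = √((48.235782 − -13.176)² + (-12.026044 − 0.615)²) = 62.699306

62.699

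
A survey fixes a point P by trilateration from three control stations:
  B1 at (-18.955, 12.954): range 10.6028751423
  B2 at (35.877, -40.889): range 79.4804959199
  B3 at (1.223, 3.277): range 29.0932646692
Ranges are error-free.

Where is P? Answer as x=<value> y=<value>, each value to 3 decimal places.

x=-27.646 y=6.881

eq1: (x + 18.955)² + (y − 12.954)² = 10.6028751423²
eq2: (x − 35.877)² + (y + 40.889)² = 79.4804959199²
eq3: (x − 1.223)² + (y − 3.277)² = 29.0932646692²
eq3−eq1, eq3−eq2 (x²,y² cancel):
  -40.356·x + 19.354·y = 1248.860771
  69.308·x − 88.332·y = -2523.896191
det = -40.356·-88.332 − 19.354·69.308 = 2223.339160
x = (1248.860771·-88.332 − 19.354·-2523.896191) / 2223.339160 = -27.646202
y = (-40.356·-2523.896191 − 1248.860771·69.308) / 2223.339160 = 6.880782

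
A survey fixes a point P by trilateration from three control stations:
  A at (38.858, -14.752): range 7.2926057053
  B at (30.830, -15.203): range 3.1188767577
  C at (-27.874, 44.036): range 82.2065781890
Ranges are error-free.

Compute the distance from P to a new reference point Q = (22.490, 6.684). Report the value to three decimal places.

21.233

eq1: (x − 38.858)² + (y + 14.752)² = 7.2926057053²
eq2: (x − 30.830)² + (y + 15.203)² = 3.1188767577²
eq3: (x + 27.874)² + (y − 44.036)² = 82.2065781890²
eq1−eq2, eq1−eq3 (x²,y² cancel):
  -16.056·x − 0.902·y = -502.490853
  -133.464·x + 117.576·y = -5716.175896
det = -16.056·117.576 − -0.902·-133.464 = -2008.184784
x = (-502.490853·117.576 − -0.902·-5716.175896) / -2008.184784 = 31.987522
y = (-16.056·-5716.175896 − -502.490853·-133.464) / -2008.184784 = -12.306876
|P − Q| = √((31.987522 − 22.490)² + (-12.306876 − 6.684)²) = 21.233377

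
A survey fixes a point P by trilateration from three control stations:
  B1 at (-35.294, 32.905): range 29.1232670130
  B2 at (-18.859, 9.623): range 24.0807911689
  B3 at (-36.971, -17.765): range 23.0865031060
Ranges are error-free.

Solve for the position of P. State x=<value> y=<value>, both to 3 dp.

eq1: (x + 35.294)² + (y − 32.905)² = 29.1232670130²
eq2: (x + 18.859)² + (y − 9.623)² = 24.0807911689²
eq3: (x + 36.971)² + (y + 17.765)² = 23.0865031060²
eq1−eq3, eq1−eq2 (x²,y² cancel):
  -3.354·x − 101.340·y = -330.777339
  32.870·x − 46.564·y = -1611.861273
det = -3.354·-46.564 − -101.340·32.870 = 3487.221456
x = (-330.777339·-46.564 − -101.340·-1611.861273) / 3487.221456 = -42.424523
y = (-3.354·-1611.861273 − -330.777339·32.870) / 3487.221456 = 4.668139

x=-42.425 y=4.668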